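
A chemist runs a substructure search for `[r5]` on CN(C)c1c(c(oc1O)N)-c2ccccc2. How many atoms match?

5

The query [r5] means: r5 matches atoms in a five-membered ring.
Check the 16 heavy atoms by environment: 1× o (aromatic, in 5-ring) → match; 4× c (aromatic, in 5-ring) → match; 6× c (aromatic, in 6-ring) → no; 2× N (acyclic) → no; 2× C (acyclic) → no; 1× O (acyclic) → no.
Summing the matching environments: 1 + 4 = 5 matching atoms.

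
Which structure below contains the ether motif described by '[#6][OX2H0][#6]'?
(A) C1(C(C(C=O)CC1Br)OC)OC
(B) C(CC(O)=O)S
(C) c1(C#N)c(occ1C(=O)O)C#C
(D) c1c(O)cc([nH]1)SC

A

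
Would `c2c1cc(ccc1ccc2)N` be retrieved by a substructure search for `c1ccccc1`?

Yes

The pattern c1ccccc1 describes six aromatic carbons in a ring — a benzene ring.
The required atom environment is present in the molecule, so the pattern matches.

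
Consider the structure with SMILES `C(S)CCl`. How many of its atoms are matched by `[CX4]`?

2

The query [CX4] means: C with X4: aliphatic carbon with exactly 4 total connections (bonds + H).
Check the 4 heavy atoms by environment: 2× C (X4) → match; 1× Cl (X1) → no; 1× S (X2) → no.
That gives 2 matching atoms.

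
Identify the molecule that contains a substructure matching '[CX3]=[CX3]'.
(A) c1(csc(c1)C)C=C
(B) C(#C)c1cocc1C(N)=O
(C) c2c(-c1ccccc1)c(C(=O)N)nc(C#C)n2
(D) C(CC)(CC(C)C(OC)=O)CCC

[CX3]=[CX3] describes a non-aromatic C=C double bond between two sp2 carbons (an alkene).
(A) contains a vinyl group (-CH=CH2), which satisfies every atom and bond constraint.
(B) has an ethynyl group (-C#CH) but the C-C bond is a triple bond, not a double bond.
(C) has an ethynyl group (-C#CH) but the C-C bond is a triple bond, not a double bond.
(D) has an ethyl group (-CH2CH3) but its C-C bond is a single bond between CX4 carbons, not CX3=CX3.
So the answer is (A).

A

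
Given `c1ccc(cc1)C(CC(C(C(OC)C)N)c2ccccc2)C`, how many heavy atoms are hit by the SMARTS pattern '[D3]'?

6

The query [D3] means: atom with exactly three heavy-atom neighbours.
Check the 22 heavy atoms by environment: 3× C (D1) → no; 4× C (D3) → match; 1× C (D2) → no; 2× c (aromatic, D3) → match; 10× c (aromatic, D2) → no; 1× N (D1) → no; 1× O (D2) → no.
Summing the matching environments: 4 + 2 = 6 matching atoms.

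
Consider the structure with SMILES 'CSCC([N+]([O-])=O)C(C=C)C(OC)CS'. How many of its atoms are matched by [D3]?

4

The query [D3] means: atom with exactly three heavy-atom neighbours.
Check the 15 heavy atoms by environment: 3× C (D2) → no; 3× C (D3) → match; 1× S (D1) → no; 3× C (D1) → no; 1× O (D2) → no; 1× S (D2) → no; 1× N (charge +1, D3) → match; 1× O (charge -1, D1) → no; 1× O (D1) → no.
Summing the matching environments: 3 + 1 = 4 matching atoms.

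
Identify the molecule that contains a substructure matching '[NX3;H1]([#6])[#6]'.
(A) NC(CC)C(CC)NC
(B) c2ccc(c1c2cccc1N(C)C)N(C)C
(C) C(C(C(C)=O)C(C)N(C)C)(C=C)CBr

A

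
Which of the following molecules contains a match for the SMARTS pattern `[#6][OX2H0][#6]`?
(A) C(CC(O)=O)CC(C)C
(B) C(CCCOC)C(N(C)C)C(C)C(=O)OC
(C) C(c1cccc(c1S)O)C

B

[#6][OX2H0][#6] describes an aliphatic oxygen bridging two carbons with no H on the oxygen (an ether).
(A) has a carboxylic acid group (-C(=O)OH) but the -OH oxygen has H1; the =O is OX1, not OX2.
(B) contains a methoxy ether (-OCH3), which satisfies every atom and bond constraint.
(C) has a hydroxyl group (-OH) but the oxygen has H1, not H0 bridging two carbons.
So the answer is (B).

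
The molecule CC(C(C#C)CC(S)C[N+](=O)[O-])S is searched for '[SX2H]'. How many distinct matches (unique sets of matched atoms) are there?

2

[SX2H] is the SMARTS for a thiol: an aliphatic sulfur with two connections, one being H.
The molecule carries 2 separate instances of a thiol (-SH) meeting every constraint; each maps to a distinct set of atoms, giving 2 matches.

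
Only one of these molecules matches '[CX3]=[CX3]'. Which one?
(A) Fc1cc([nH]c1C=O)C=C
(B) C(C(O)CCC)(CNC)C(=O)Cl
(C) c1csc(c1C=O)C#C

A

[CX3]=[CX3] describes a non-aromatic C=C double bond between two sp2 carbons (an alkene).
(A) contains a vinyl group (-CH=CH2), which satisfies every atom and bond constraint.
(B) has an ethyl group (-CH2CH3) but its C-C bond is a single bond between CX4 carbons, not CX3=CX3.
(C) has an ethynyl group (-C#CH) but the C-C bond is a triple bond, not a double bond.
So the answer is (A).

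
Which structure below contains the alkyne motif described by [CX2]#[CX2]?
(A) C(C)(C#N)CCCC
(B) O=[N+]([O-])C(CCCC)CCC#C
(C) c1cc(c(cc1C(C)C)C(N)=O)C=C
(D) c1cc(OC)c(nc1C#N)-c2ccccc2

B

[CX2]#[CX2] describes a carbon-carbon triple bond (an alkyne).
(A) has a nitrile (-C#N) but the triple bond is C#N, not C#C.
(B) contains an ethynyl group (-C#CH), which satisfies every atom and bond constraint.
(C) has a vinyl group (-CH=CH2) but the C=C is a double bond; both carbons are CX3, not CX2.
(D) has a nitrile (-C#N) but the triple bond is C#N, not C#C.
So the answer is (B).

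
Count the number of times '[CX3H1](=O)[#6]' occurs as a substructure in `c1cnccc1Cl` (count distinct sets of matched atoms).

[CX3H1](=O)[#6] is the SMARTS for an aldehyde: an sp2 carbon with one H, double-bonded to O and single-bonded to carbon.
No fragment in the molecule satisfies every constraint, giving 0 matches.

0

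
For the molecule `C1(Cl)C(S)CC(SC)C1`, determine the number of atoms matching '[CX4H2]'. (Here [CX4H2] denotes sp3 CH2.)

2

Check the 9 heavy atoms by environment: 3× C (H1, X4) → no; 2× C (H2, X4) → match; 1× S (H1, X2) → no; 1× Cl (H0, X1) → no; 1× S (H0, X2) → no; 1× C (H3, X4) → no.
That gives 2 matching atoms.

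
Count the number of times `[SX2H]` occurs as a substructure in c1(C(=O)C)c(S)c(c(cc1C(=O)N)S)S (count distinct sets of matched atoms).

3

[SX2H] is the SMARTS for a thiol: an aliphatic sulfur with two connections, one being H.
The molecule carries 3 separate instances of a thiol (-SH) meeting every constraint; each maps to a distinct set of atoms, giving 3 matches.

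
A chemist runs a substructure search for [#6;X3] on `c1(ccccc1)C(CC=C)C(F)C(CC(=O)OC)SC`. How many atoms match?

The query [#6;X3] means: any carbon (aromatic or not) with three total connections.
Check the 20 heavy atoms by environment: 7× C (X4) → no; 3× C (X3) → match; 1× O (X1) → no; 1× O (X2) → no; 6× c (aromatic, X3) → match; 1× F (X1) → no; 1× S (X2) → no.
Summing the matching environments: 3 + 6 = 9 matching atoms.

9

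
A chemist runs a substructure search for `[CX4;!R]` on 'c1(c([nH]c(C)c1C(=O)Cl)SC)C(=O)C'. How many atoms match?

3

The query [CX4;!R] means: aliphatic carbon with four total connections, not in a ring.
Check the 14 heavy atoms by environment: 1× n (aromatic, X3, in 5-ring) → no; 4× c (aromatic, X3, in 5-ring) → no; 3× C (X4, acyclic) → match; 1× S (X2, acyclic) → no; 2× C (X3, acyclic) → no; 2× O (X1, acyclic) → no; 1× Cl (X1, acyclic) → no.
That gives 3 matching atoms.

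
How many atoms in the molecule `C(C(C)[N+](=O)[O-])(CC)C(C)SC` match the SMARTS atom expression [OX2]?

0

Check the 12 heavy atoms by environment: 8× C (X4) → no; 1× S (X2) → no; 1× N (charge +1, X3) → no; 1× O (charge -1, X1) → no; 1× O (X1) → no.
No environment satisfies the query, so 0 matching atoms.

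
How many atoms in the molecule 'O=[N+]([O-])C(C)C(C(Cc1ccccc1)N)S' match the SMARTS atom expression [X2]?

The query [X2] means: any atom with exactly two total connections (bonds + H).
Check the 16 heavy atoms by environment: 5× C (X4) → no; 1× S (X2) → match; 1× N (X3) → no; 6× c (aromatic, X3) → no; 1× N (charge +1, X3) → no; 1× O (charge -1, X1) → no; 1× O (X1) → no.
That gives 1 matching atom.

1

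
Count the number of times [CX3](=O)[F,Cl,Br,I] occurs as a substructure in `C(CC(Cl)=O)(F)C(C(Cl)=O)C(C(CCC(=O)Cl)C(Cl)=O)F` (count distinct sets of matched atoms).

4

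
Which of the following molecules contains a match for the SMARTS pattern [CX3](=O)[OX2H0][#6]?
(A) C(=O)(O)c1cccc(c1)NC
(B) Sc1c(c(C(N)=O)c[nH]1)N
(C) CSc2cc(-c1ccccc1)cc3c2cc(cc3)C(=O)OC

C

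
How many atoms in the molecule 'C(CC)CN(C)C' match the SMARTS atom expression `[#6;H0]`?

The query [#6;H0] means: any carbon with no attached hydrogen.
Check the 7 heavy atoms by environment: 3× C (H2) → no; 3× C (H3) → no; 1× N (H0) → no.
No environment satisfies the query, so 0 matching atoms.

0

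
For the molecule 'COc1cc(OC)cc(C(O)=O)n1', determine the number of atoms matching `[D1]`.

The query [D1] means: atom with exactly one heavy-atom neighbour (degree 1).
Check the 13 heavy atoms by environment: 1× n (aromatic, D2) → no; 3× c (aromatic, D3) → no; 2× c (aromatic, D2) → no; 1× C (D3) → no; 2× O (D1) → match; 2× O (D2) → no; 2× C (D1) → match.
Summing the matching environments: 2 + 2 = 4 matching atoms.

4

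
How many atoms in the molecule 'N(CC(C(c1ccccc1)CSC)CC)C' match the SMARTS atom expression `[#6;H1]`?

Check the 16 heavy atoms by environment: 3× C (H2) → no; 2× C (H1) → match; 3× C (H3) → no; 1× N (H1) → no; 1× c (aromatic, H0) → no; 5× c (aromatic, H1) → match; 1× S (H0) → no.
Summing the matching environments: 2 + 5 = 7 matching atoms.

7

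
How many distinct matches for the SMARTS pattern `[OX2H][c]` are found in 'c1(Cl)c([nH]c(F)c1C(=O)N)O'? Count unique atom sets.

1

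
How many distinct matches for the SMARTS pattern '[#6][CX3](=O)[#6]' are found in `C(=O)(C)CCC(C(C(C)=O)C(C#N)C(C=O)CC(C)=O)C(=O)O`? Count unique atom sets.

3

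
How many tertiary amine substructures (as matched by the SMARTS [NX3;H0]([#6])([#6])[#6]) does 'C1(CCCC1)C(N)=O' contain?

[NX3;H0]([#6])([#6])[#6] is the SMARTS for a tertiary amine: a trivalent nitrogen with no H, bonded to three carbons.
The molecule has a primary amide (-C(=O)NH2), but the amide nitrogen has H2 and only one carbon neighbour; nothing else fits, so there are 0 matches.

0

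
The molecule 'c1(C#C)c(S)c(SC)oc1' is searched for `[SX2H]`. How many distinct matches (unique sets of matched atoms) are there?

1

[SX2H] is the SMARTS for a thiol: an aliphatic sulfur with two connections, one being H.
Exactly one fragment in the molecule meets all constraints, giving 1 match.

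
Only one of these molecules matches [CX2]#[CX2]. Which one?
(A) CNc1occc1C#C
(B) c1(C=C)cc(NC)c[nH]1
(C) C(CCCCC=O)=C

A

[CX2]#[CX2] describes a carbon-carbon triple bond (an alkyne).
(A) contains an ethynyl group (-C#CH), which satisfies every atom and bond constraint.
(B) has a vinyl group (-CH=CH2) but the C=C is a double bond; both carbons are CX3, not CX2.
(C) has a vinyl group (-CH=CH2) but the C=C is a double bond; both carbons are CX3, not CX2.
So the answer is (A).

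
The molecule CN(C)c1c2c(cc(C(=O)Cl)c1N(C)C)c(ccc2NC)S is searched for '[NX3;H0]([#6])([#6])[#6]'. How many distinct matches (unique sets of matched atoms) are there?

2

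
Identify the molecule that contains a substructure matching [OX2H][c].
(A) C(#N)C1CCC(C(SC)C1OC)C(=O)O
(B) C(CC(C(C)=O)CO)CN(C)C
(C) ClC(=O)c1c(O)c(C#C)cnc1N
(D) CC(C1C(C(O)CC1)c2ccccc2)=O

[OX2H][c] describes a hydroxyl oxygen attached to an aromatic carbon (a phenol).
(A) has a methoxy ether (-OCH3) but the oxygen has H0, not H1.
(B) has a hydroxyl group (-OH) but the -OH is on an aliphatic carbon, not an aromatic c.
(C) contains a hydroxyl group (-OH), which satisfies every atom and bond constraint.
(D) has a hydroxyl group (-OH) but the -OH is on an aliphatic carbon, not an aromatic c.
So the answer is (C).

C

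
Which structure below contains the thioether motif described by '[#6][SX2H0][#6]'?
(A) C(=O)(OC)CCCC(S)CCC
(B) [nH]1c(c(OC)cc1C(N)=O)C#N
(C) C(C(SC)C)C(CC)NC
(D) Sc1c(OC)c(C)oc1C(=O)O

C

[#6][SX2H0][#6] describes an aliphatic sulfur bridging two carbons with no H on the sulfur (a thioether).
(A) has a thiol (-SH) but the sulfur has H1, not H0 bridging two carbons.
(B) has a methoxy ether (-OCH3) but the bridging atom is O, not S.
(C) contains a methylthio ether (-SCH3), which satisfies every atom and bond constraint.
(D) has a methoxy ether (-OCH3) but the bridging atom is O, not S.
So the answer is (C).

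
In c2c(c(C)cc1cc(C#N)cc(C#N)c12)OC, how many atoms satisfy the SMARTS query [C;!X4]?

The query [C;!X4] means: aliphatic carbon that does not have four total connections.
Check the 17 heavy atoms by environment: 10× c (aromatic, X3) → no; 2× C (X2) → match; 2× N (X1) → no; 1× O (X2) → no; 2× C (X4) → no.
That gives 2 matching atoms.

2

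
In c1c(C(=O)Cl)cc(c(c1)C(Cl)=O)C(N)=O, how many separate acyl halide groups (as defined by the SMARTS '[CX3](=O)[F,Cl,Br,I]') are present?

2

[CX3](=O)[F,Cl,Br,I] is the SMARTS for an acyl halide: a carbonyl carbon bonded to a halogen.
The molecule carries 2 separate instances of an acyl chloride (-C(=O)Cl) meeting every constraint; each maps to a distinct set of atoms, giving 2 matches.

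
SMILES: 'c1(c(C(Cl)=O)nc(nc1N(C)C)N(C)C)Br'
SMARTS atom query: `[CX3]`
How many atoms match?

The query [CX3] means: C with X3: aliphatic carbon with exactly 3 total connections.
Check the 16 heavy atoms by environment: 2× n (aromatic, X2) → no; 4× c (aromatic, X3) → no; 1× C (X3) → match; 1× O (X1) → no; 1× Cl (X1) → no; 2× N (X3) → no; 4× C (X4) → no; 1× Br (X1) → no.
That gives 1 matching atom.

1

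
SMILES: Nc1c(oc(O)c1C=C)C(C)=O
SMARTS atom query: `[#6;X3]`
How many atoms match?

7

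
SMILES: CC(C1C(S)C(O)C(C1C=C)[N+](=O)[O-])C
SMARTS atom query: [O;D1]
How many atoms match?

3

Check the 15 heavy atoms by environment: 6× C (D3) → no; 1× S (D1) → no; 1× N (charge +1, D3) → no; 1× O (charge -1, D1) → match; 2× O (D1) → match; 1× C (D2) → no; 3× C (D1) → no.
Summing the matching environments: 1 + 2 = 3 matching atoms.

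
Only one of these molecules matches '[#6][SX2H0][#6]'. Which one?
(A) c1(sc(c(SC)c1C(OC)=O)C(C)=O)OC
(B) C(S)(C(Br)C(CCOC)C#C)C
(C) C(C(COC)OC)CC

A

[#6][SX2H0][#6] describes an aliphatic sulfur bridging two carbons with no H on the sulfur (a thioether).
(A) contains a methylthio ether (-SCH3), which satisfies every atom and bond constraint.
(B) has a thiol (-SH) but the sulfur has H1, not H0 bridging two carbons.
(C) has a methoxy ether (-OCH3) but the bridging atom is O, not S.
So the answer is (A).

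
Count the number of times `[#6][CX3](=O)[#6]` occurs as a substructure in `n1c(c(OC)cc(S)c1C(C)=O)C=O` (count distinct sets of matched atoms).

[#6][CX3](=O)[#6] is the SMARTS for a ketone: a carbonyl carbon (no H) flanked by two carbons.
Exactly one fragment in the molecule meets all constraints, giving 1 match.

1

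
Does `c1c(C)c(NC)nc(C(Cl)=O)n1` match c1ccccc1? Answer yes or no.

The pattern c1ccccc1 describes six aromatic carbons in a ring — a benzene ring.
The closest candidate here is a methyl group (-CH3), but no six-membered all-carbon aromatic ring is present. No other fragment satisfies the full query, so there is no match.

No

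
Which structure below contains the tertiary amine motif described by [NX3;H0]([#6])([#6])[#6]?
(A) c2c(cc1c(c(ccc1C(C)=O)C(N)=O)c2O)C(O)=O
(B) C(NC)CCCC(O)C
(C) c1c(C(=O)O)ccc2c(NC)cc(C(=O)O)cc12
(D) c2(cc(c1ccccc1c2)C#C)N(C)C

D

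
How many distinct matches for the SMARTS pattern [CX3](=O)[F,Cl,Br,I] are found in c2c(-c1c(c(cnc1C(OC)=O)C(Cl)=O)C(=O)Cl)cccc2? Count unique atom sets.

[CX3](=O)[F,Cl,Br,I] is the SMARTS for an acyl halide: a carbonyl carbon bonded to a halogen.
The molecule carries 2 separate instances of an acyl chloride (-C(=O)Cl) meeting every constraint; each maps to a distinct set of atoms, giving 2 matches.

2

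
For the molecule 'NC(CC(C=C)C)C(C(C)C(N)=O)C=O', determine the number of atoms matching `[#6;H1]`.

6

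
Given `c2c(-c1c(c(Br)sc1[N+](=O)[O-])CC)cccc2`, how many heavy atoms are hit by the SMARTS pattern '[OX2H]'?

0

The query [OX2H] means: aliphatic oxygen with two connections, one of which is H — an -OH oxygen.
Check the 17 heavy atoms by environment: 1× s (aromatic, H0, X2) → no; 5× c (aromatic, H0, X3) → no; 5× c (aromatic, H1, X3) → no; 1× C (H2, X4) → no; 1× C (H3, X4) → no; 1× N (charge +1, H0, X3) → no; 1× O (charge -1, H0, X1) → no; 1× O (H0, X1) → no; 1× Br (H0, X1) → no.
No environment satisfies the query, so 0 matching atoms.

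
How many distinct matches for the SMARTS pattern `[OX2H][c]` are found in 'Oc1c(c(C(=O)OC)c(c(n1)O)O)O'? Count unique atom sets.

4

[OX2H][c] is the SMARTS for a phenol: a hydroxyl oxygen attached to an aromatic carbon.
The molecule carries 4 separate instances of a hydroxyl group (-OH) meeting every constraint; each maps to a distinct set of atoms, giving 4 matches.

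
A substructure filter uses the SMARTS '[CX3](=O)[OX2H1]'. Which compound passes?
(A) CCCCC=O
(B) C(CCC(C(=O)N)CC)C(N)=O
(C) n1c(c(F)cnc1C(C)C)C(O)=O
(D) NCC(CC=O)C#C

C

[CX3](=O)[OX2H1] describes an sp2 carbon double-bonded to O and single-bonded to an -OH oxygen (a carboxylic acid).
(A) has an aldehyde (-CHO) but there is no singly-bonded oxygen on the carbonyl carbon.
(B) has a primary amide (-C(=O)NH2) but the carbonyl is bonded to N, not to an -OH oxygen.
(C) contains a carboxylic acid group (-C(=O)OH), which satisfies every atom and bond constraint.
(D) has an aldehyde (-CHO) but there is no singly-bonded oxygen on the carbonyl carbon.
So the answer is (C).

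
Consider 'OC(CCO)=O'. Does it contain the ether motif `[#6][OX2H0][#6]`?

No

The pattern [#6][OX2H0][#6] describes an aliphatic oxygen bridging two carbons with no H on the oxygen — an ether.
The closest candidate here is a hydroxyl group (-OH), but the oxygen has H1, not H0 bridging two carbons. No other fragment satisfies the full query, so there is no match.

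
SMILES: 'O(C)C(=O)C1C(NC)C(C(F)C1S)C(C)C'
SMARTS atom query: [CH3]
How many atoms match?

4

The query [CH3] means: aliphatic carbon with exactly three hydrogens.
Check the 16 heavy atoms by environment: 6× C (H1) → no; 1× F (H0) → no; 4× C (H3) → match; 1× N (H1) → no; 1× S (H1) → no; 1× C (H0) → no; 2× O (H0) → no.
That gives 4 matching atoms.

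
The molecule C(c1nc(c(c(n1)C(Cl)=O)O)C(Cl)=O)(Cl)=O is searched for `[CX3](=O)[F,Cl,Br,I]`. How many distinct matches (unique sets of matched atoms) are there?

3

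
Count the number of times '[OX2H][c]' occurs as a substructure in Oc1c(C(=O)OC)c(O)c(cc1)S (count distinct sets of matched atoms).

2

[OX2H][c] is the SMARTS for a phenol: a hydroxyl oxygen attached to an aromatic carbon.
The molecule carries 2 separate instances of a hydroxyl group (-OH) meeting every constraint; each maps to a distinct set of atoms, giving 2 matches.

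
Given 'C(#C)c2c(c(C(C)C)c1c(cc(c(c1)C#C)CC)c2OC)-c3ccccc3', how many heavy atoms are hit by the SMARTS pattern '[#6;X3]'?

16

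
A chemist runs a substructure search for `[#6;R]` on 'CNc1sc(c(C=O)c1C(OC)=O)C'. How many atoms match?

The query [#6;R] means: carbon that is part of a ring.
Check the 14 heavy atoms by environment: 1× s (aromatic, in 5-ring) → no; 4× c (aromatic, in 5-ring) → match; 5× C (acyclic) → no; 3× O (acyclic) → no; 1× N (acyclic) → no.
That gives 4 matching atoms.

4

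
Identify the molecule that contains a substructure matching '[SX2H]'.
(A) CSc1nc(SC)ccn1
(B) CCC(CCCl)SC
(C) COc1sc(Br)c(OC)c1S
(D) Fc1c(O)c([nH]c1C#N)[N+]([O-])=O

[SX2H] describes an aliphatic sulfur with two connections, one being H (a thiol).
(A) has a methylthio ether (-SCH3) but the sulfur has H0 (bonded to two carbons), not H1.
(B) has a methylthio ether (-SCH3) but the sulfur has H0 (bonded to two carbons), not H1.
(C) contains a thiol (-SH), which satisfies every atom and bond constraint.
(D) has a hydroxyl group (-OH) but it is an -OH, not an -SH.
So the answer is (C).

C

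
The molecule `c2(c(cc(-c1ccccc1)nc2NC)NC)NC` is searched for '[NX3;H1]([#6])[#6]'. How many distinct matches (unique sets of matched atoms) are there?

3

[NX3;H1]([#6])[#6] is the SMARTS for a secondary amine: a trivalent nitrogen with one H, bonded to two carbons.
The molecule carries 3 separate instances of an N-methylamino group (-NHCH3) meeting every constraint; each maps to a distinct set of atoms, giving 3 matches.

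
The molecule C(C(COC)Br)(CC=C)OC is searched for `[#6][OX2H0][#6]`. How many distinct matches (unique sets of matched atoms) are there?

[#6][OX2H0][#6] is the SMARTS for an ether: an aliphatic oxygen bridging two carbons with no H on the oxygen.
The molecule carries 2 separate instances of a methoxy ether (-OCH3) meeting every constraint; each maps to a distinct set of atoms, giving 2 matches.

2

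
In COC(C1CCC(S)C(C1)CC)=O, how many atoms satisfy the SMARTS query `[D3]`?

The query [D3] means: atom with exactly three heavy-atom neighbours.
Check the 13 heavy atoms by environment: 4× C (D2) → no; 4× C (D3) → match; 1× S (D1) → no; 1× O (D1) → no; 1× O (D2) → no; 2× C (D1) → no.
That gives 4 matching atoms.

4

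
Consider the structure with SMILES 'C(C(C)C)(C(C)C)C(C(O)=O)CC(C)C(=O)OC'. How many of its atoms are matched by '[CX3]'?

2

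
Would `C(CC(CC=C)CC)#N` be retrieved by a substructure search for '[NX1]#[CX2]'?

The pattern [NX1]#[CX2] describes a nitrogen triple-bonded to a two-connected carbon — a nitrile.
The molecule carries a nitrile (-C#N), whose atoms satisfy every constraint of the query, so the pattern matches.

Yes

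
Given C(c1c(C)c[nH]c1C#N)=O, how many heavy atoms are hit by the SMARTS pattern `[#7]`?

Check the 10 heavy atoms by environment: 1× n (aromatic) → match; 4× c (aromatic) → no; 3× C → no; 1× N → match; 1× O → no.
Summing the matching environments: 1 + 1 = 2 matching atoms.

2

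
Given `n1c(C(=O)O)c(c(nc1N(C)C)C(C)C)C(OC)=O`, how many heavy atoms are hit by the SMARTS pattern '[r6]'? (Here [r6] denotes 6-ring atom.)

The query [r6] means: r6 matches atoms in a six-membered ring.
Check the 19 heavy atoms by environment: 2× n (aromatic, in 6-ring) → match; 4× c (aromatic, in 6-ring) → match; 8× C (acyclic) → no; 1× N (acyclic) → no; 4× O (acyclic) → no.
Summing the matching environments: 2 + 4 = 6 matching atoms.

6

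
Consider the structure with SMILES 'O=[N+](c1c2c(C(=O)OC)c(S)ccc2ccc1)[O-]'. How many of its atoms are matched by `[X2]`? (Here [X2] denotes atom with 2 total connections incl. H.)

2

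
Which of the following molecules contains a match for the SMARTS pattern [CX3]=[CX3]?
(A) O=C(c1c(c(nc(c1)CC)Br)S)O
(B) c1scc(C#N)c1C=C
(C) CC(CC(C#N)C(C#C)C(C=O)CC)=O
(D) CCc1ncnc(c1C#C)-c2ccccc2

[CX3]=[CX3] describes a non-aromatic C=C double bond between two sp2 carbons (an alkene).
(A) has an ethyl group (-CH2CH3) but its C-C bond is a single bond between CX4 carbons, not CX3=CX3.
(B) contains a vinyl group (-CH=CH2), which satisfies every atom and bond constraint.
(C) has an ethynyl group (-C#CH) but the C-C bond is a triple bond, not a double bond.
(D) has an ethyl group (-CH2CH3) but its C-C bond is a single bond between CX4 carbons, not CX3=CX3.
So the answer is (B).

B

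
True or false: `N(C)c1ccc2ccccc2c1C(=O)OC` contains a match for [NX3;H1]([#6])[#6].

True

The pattern [NX3;H1]([#6])[#6] describes a trivalent nitrogen with one H, bonded to two carbons — a secondary amine.
The molecule carries an N-methylamino group (-NHCH3), whose atoms satisfy every constraint of the query, so the pattern matches.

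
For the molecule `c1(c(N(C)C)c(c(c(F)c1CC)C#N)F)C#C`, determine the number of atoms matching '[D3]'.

The query [D3] means: atom with exactly three heavy-atom neighbours.
Check the 17 heavy atoms by environment: 6× c (aromatic, D3) → match; 1× N (D3) → match; 4× C (D1) → no; 3× C (D2) → no; 1× N (D1) → no; 2× F (D1) → no.
Summing the matching environments: 6 + 1 = 7 matching atoms.

7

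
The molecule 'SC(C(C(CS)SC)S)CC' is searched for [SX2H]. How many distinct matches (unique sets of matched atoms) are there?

[SX2H] is the SMARTS for a thiol: an aliphatic sulfur with two connections, one being H.
The molecule carries 3 separate instances of a thiol (-SH) meeting every constraint; each maps to a distinct set of atoms, giving 3 matches.

3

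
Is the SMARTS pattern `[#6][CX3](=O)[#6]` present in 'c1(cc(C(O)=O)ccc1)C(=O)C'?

The pattern [#6][CX3](=O)[#6] describes a carbonyl carbon (no H) flanked by two carbons — a ketone.
The molecule carries an acetyl/ketone group (-C(=O)CH3), whose atoms satisfy every constraint of the query, so the pattern matches.

Yes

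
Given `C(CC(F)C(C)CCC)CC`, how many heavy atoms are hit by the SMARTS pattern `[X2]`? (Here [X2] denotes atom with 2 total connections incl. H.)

The query [X2] means: any atom with exactly two total connections (bonds + H).
Check the 11 heavy atoms by environment: 10× C (X4) → no; 1× F (X1) → no.
No environment satisfies the query, so 0 matching atoms.

0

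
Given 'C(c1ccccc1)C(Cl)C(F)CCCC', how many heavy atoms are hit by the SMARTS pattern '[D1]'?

The query [D1] means: atom with exactly one heavy-atom neighbour (degree 1).
Check the 15 heavy atoms by environment: 4× C (D2) → no; 2× C (D3) → no; 1× C (D1) → match; 1× F (D1) → match; 1× Cl (D1) → match; 1× c (aromatic, D3) → no; 5× c (aromatic, D2) → no.
Summing the matching environments: 1 + 1 + 1 = 3 matching atoms.

3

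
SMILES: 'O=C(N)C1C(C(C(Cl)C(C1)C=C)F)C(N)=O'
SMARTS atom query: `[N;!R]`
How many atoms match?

Check the 16 heavy atoms by environment: 6× C (in 6-ring) → no; 4× C (acyclic) → no; 2× O (acyclic) → no; 2× N (acyclic) → match; 1× Cl (acyclic) → no; 1× F (acyclic) → no.
That gives 2 matching atoms.

2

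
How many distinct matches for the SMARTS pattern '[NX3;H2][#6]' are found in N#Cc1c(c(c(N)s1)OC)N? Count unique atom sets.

2

[NX3;H2][#6] is the SMARTS for a primary amine: a trivalent nitrogen with two H attached to carbon.
The molecule carries 2 separate instances of a primary amino group (-NH2) meeting every constraint; each maps to a distinct set of atoms, giving 2 matches.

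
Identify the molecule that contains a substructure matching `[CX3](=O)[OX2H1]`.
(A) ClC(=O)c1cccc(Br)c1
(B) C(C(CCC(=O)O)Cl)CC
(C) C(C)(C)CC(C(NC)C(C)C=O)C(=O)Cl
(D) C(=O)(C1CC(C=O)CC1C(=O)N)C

B

[CX3](=O)[OX2H1] describes an sp2 carbon double-bonded to O and single-bonded to an -OH oxygen (a carboxylic acid).
(A) has an acyl chloride (-C(=O)Cl) but the carbonyl is bonded to Cl, not to an -OH oxygen.
(B) contains a carboxylic acid group (-C(=O)OH), which satisfies every atom and bond constraint.
(C) has an acyl chloride (-C(=O)Cl) but the carbonyl is bonded to Cl, not to an -OH oxygen.
(D) has a primary amide (-C(=O)NH2) but the carbonyl is bonded to N, not to an -OH oxygen.
So the answer is (B).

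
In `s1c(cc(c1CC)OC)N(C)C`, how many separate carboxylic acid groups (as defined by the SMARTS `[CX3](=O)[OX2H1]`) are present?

0

[CX3](=O)[OX2H1] is the SMARTS for a carboxylic acid: an sp2 carbon double-bonded to O and single-bonded to an -OH oxygen.
No fragment in the molecule satisfies every constraint, giving 0 matches.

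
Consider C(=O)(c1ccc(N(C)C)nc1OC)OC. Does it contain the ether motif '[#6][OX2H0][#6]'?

Yes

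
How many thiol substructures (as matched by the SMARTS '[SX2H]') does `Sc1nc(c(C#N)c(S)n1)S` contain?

[SX2H] is the SMARTS for a thiol: an aliphatic sulfur with two connections, one being H.
The molecule carries 3 separate instances of a thiol (-SH) meeting every constraint; each maps to a distinct set of atoms, giving 3 matches.

3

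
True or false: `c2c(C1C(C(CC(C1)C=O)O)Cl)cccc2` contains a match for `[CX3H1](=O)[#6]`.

The pattern [CX3H1](=O)[#6] describes an sp2 carbon with one H, double-bonded to O and single-bonded to carbon — an aldehyde.
The molecule carries an aldehyde (-CHO), whose atoms satisfy every constraint of the query, so the pattern matches.

True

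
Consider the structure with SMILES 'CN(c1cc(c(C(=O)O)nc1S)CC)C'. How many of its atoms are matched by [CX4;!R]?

4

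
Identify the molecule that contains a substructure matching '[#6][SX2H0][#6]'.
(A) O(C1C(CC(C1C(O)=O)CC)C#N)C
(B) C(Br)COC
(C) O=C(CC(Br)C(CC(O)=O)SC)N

[#6][SX2H0][#6] describes an aliphatic sulfur bridging two carbons with no H on the sulfur (a thioether).
(A) has a methoxy ether (-OCH3) but the bridging atom is O, not S.
(B) has a methoxy ether (-OCH3) but the bridging atom is O, not S.
(C) contains a methylthio ether (-SCH3), which satisfies every atom and bond constraint.
So the answer is (C).

C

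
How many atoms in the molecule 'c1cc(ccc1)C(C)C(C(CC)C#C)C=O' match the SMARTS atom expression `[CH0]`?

1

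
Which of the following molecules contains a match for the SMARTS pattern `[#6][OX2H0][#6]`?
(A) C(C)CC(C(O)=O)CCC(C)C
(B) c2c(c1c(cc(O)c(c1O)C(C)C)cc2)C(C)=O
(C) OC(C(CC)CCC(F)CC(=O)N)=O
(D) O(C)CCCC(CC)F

D

[#6][OX2H0][#6] describes an aliphatic oxygen bridging two carbons with no H on the oxygen (an ether).
(A) has a carboxylic acid group (-C(=O)OH) but the -OH oxygen has H1; the =O is OX1, not OX2.
(B) has a hydroxyl group (-OH) but the oxygen has H1, not H0 bridging two carbons.
(C) has a carboxylic acid group (-C(=O)OH) but the -OH oxygen has H1; the =O is OX1, not OX2.
(D) contains a methoxy ether (-OCH3), which satisfies every atom and bond constraint.
So the answer is (D).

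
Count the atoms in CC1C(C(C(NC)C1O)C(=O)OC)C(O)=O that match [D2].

2

The query [D2] means: atom with exactly two heavy-atom neighbours.
Check the 16 heavy atoms by environment: 7× C (D3) → no; 4× O (D1) → no; 1× O (D2) → match; 3× C (D1) → no; 1× N (D2) → match.
Summing the matching environments: 1 + 1 = 2 matching atoms.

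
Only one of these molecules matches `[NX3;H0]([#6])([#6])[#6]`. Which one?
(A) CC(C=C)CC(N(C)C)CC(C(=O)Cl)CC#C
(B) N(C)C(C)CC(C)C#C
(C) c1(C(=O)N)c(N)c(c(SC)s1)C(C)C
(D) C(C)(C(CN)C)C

A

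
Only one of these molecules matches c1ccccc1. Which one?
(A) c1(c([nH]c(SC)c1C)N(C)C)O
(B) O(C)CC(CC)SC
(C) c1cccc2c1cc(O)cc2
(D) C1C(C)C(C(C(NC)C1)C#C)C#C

C

c1ccccc1 describes six aromatic carbons in a ring (a benzene ring).
(A) has a methyl group (-CH3) but no six-membered all-carbon aromatic ring is present.
(B) has a methyl group (-CH3) but no six-membered all-carbon aromatic ring is present.
(C) contains the required atom environment, so the pattern matches.
(D) has a methyl group (-CH3) but no six-membered all-carbon aromatic ring is present.
So the answer is (C).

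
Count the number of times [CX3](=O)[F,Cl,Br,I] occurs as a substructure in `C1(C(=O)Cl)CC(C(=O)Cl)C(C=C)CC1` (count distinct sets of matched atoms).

[CX3](=O)[F,Cl,Br,I] is the SMARTS for an acyl halide: a carbonyl carbon bonded to a halogen.
The molecule carries 2 separate instances of an acyl chloride (-C(=O)Cl) meeting every constraint; each maps to a distinct set of atoms, giving 2 matches.

2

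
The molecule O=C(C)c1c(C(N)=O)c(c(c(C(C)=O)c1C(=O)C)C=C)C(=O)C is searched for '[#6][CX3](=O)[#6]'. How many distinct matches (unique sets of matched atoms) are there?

4

[#6][CX3](=O)[#6] is the SMARTS for a ketone: a carbonyl carbon (no H) flanked by two carbons.
The molecule carries 4 separate instances of an acetyl/ketone group (-C(=O)CH3) meeting every constraint; each maps to a distinct set of atoms, giving 4 matches.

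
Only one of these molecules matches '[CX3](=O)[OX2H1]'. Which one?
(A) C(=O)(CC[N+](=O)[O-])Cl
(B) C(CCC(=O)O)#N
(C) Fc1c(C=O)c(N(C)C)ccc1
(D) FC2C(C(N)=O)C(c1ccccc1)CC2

B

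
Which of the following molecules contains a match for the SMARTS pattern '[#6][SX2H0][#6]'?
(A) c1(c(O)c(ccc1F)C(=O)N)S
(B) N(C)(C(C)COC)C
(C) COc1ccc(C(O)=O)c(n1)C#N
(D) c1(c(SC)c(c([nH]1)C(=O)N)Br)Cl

D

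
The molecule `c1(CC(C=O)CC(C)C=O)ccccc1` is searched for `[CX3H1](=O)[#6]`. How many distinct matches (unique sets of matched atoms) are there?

2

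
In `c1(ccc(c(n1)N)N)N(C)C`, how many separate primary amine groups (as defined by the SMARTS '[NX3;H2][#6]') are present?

[NX3;H2][#6] is the SMARTS for a primary amine: a trivalent nitrogen with two H attached to carbon.
The molecule carries 2 separate instances of a primary amino group (-NH2) meeting every constraint; each maps to a distinct set of atoms, giving 2 matches.

2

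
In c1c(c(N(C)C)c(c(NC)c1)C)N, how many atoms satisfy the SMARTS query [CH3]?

The query [CH3] means: aliphatic carbon with exactly three hydrogens.
Check the 13 heavy atoms by environment: 2× c (aromatic, H1) → no; 4× c (aromatic, H0) → no; 1× N (H0) → no; 4× C (H3) → match; 1× N (H1) → no; 1× N (H2) → no.
That gives 4 matching atoms.

4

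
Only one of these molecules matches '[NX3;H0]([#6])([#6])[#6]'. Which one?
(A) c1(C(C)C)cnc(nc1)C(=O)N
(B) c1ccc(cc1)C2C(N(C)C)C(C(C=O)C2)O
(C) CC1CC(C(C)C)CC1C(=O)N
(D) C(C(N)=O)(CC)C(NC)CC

B

[NX3;H0]([#6])([#6])[#6] describes a trivalent nitrogen with no H, bonded to three carbons (a tertiary amine).
(A) has a primary amide (-C(=O)NH2) but the amide nitrogen has H2 and only one carbon neighbour.
(B) contains a dimethylamino group (-N(CH3)2), which satisfies every atom and bond constraint.
(C) has a primary amide (-C(=O)NH2) but the amide nitrogen has H2 and only one carbon neighbour.
(D) has an N-methylamino group (-NHCH3) but the nitrogen still has one H (H1), not H0.
So the answer is (B).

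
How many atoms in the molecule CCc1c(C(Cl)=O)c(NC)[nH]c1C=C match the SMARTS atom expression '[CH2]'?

The query [CH2] means: aliphatic carbon with exactly two hydrogens.
Check the 14 heavy atoms by environment: 1× n (aromatic, H1) → no; 4× c (aromatic, H0) → no; 1× N (H1) → no; 2× C (H3) → no; 1× C (H1) → no; 2× C (H2) → match; 1× C (H0) → no; 1× O (H0) → no; 1× Cl (H0) → no.
That gives 2 matching atoms.

2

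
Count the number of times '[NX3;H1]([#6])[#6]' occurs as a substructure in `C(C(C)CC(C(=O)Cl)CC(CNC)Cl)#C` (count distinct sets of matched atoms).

[NX3;H1]([#6])[#6] is the SMARTS for a secondary amine: a trivalent nitrogen with one H, bonded to two carbons.
Exactly one fragment in the molecule meets all constraints, giving 1 match.

1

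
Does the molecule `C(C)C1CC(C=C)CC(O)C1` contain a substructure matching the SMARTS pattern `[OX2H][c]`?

The pattern [OX2H][c] describes a hydroxyl oxygen attached to an aromatic carbon — a phenol.
The closest candidate here is a hydroxyl group (-OH), but the -OH is on an aliphatic carbon, not an aromatic c. No other fragment satisfies the full query, so there is no match.

No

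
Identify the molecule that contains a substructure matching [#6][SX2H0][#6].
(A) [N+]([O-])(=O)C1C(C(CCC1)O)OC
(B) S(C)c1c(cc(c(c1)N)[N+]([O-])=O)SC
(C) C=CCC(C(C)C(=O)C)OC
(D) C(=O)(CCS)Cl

[#6][SX2H0][#6] describes an aliphatic sulfur bridging two carbons with no H on the sulfur (a thioether).
(A) has a methoxy ether (-OCH3) but the bridging atom is O, not S.
(B) contains a methylthio ether (-SCH3), which satisfies every atom and bond constraint.
(C) has a methoxy ether (-OCH3) but the bridging atom is O, not S.
(D) has a thiol (-SH) but the sulfur has H1, not H0 bridging two carbons.
So the answer is (B).

B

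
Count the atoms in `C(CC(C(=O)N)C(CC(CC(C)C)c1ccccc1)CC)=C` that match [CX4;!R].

11

The query [CX4;!R] means: aliphatic carbon with four total connections, not in a ring.
Check the 22 heavy atoms by environment: 11× C (X4, acyclic) → match; 6× c (aromatic, X3, in 6-ring) → no; 3× C (X3, acyclic) → no; 1× O (X1, acyclic) → no; 1× N (X3, acyclic) → no.
That gives 11 matching atoms.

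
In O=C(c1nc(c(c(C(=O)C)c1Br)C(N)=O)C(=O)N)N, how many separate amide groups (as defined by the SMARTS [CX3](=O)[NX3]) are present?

3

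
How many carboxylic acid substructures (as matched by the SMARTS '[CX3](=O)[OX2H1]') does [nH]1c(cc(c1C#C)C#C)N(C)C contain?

0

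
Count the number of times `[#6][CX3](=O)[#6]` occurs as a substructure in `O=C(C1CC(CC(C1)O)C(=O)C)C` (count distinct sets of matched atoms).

2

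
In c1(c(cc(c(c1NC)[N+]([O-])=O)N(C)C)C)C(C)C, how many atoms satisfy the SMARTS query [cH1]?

The query [cH1] means: aromatic carbon bearing exactly one hydrogen.
Check the 18 heavy atoms by environment: 5× c (aromatic, H0) → no; 1× c (aromatic, H1) → match; 6× C (H3) → no; 1× C (H1) → no; 1× N (H1) → no; 1× N (H0) → no; 1× N (charge +1, H0) → no; 1× O (charge -1, H0) → no; 1× O (H0) → no.
That gives 1 matching atom.

1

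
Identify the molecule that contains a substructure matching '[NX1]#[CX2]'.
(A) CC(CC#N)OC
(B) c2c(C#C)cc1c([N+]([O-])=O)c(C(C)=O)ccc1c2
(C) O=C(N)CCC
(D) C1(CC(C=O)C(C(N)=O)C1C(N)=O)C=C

A

[NX1]#[CX2] describes a nitrogen triple-bonded to a two-connected carbon (a nitrile).
(A) contains a nitrile (-C#N), which satisfies every atom and bond constraint.
(B) has a nitro group (-[N+](=O)[O-]) but there is no C#N triple bond.
(C) has a primary amide (-C(=O)NH2) but the nitrogen is NX3, not NX1.
(D) has a primary amide (-C(=O)NH2) but the nitrogen is NX3, not NX1.
So the answer is (A).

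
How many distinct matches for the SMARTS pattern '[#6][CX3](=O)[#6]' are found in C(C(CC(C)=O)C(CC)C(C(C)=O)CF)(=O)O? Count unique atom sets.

2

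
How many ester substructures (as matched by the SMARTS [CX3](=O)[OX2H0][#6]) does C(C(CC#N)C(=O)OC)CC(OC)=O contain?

[CX3](=O)[OX2H0][#6] is the SMARTS for an ester: a carbonyl carbon bonded to an oxygen that is itself bonded to carbon (no H on that O).
The molecule carries 2 separate instances of a methyl-ester group (-C(=O)OCH3) meeting every constraint; each maps to a distinct set of atoms, giving 2 matches.

2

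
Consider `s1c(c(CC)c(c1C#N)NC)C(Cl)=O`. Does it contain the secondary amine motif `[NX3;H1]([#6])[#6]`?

Yes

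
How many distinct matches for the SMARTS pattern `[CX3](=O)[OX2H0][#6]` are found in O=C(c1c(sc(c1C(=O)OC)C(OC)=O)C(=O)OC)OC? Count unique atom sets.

4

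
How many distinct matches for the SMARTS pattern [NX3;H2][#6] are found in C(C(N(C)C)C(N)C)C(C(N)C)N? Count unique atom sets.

3

[NX3;H2][#6] is the SMARTS for a primary amine: a trivalent nitrogen with two H attached to carbon.
The molecule carries 3 separate instances of a primary amino group (-NH2) meeting every constraint; each maps to a distinct set of atoms, giving 3 matches.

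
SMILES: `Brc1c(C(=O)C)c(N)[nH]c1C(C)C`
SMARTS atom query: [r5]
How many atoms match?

5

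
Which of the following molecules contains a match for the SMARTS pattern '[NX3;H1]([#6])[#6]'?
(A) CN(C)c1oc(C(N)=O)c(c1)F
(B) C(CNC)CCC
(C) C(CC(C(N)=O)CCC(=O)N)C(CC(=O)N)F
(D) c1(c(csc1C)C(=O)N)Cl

B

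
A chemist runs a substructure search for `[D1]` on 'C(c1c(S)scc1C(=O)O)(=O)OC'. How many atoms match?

The query [D1] means: atom with exactly one heavy-atom neighbour (degree 1).
Check the 13 heavy atoms by environment: 1× s (aromatic, D2) → no; 1× c (aromatic, D2) → no; 3× c (aromatic, D3) → no; 1× S (D1) → match; 2× C (D3) → no; 3× O (D1) → match; 1× O (D2) → no; 1× C (D1) → match.
Summing the matching environments: 1 + 3 + 1 = 5 matching atoms.

5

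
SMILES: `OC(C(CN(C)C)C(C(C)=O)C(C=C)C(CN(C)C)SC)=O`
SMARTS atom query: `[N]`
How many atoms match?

The query [N] means: uppercase N matches aliphatic (non-aromatic) nitrogen only.
Check the 22 heavy atoms by environment: 16× C → no; 2× N → match; 1× S → no; 3× O → no.
That gives 2 matching atoms.

2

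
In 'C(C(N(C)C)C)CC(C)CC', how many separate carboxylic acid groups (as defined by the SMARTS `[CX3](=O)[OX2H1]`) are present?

0

[CX3](=O)[OX2H1] is the SMARTS for a carboxylic acid: an sp2 carbon double-bonded to O and single-bonded to an -OH oxygen.
No fragment in the molecule satisfies every constraint, giving 0 matches.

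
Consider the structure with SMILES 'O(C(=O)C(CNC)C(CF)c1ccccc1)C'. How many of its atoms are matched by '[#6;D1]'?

Check the 17 heavy atoms by environment: 2× C (D2) → no; 3× C (D3) → no; 1× O (D1) → no; 1× O (D2) → no; 2× C (D1) → match; 1× c (aromatic, D3) → no; 5× c (aromatic, D2) → no; 1× N (D2) → no; 1× F (D1) → no.
That gives 2 matching atoms.

2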